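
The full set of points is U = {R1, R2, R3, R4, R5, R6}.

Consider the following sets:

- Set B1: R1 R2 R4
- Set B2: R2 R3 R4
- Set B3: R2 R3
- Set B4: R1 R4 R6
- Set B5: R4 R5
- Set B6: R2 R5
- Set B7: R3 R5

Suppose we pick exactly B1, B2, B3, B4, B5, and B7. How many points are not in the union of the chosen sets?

0

Union of B1, B2, B3, B4, B5, B7 = {R1, R2, R3, R4, R5, R6} — that's every point, so 0 are uncovered.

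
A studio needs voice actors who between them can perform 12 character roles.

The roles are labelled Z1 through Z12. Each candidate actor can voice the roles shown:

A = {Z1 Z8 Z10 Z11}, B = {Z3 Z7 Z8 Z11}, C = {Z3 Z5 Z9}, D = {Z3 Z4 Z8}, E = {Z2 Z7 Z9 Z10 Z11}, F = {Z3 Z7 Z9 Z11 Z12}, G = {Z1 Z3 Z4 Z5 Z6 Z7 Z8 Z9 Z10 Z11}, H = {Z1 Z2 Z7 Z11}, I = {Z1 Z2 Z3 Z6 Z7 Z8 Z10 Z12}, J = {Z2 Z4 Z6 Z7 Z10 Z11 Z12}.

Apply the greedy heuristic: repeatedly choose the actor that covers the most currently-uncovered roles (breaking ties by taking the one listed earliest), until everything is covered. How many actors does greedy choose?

2

Greedy: pick G (covers 10 new) → pick I (covers 2 new). Total picks: 2.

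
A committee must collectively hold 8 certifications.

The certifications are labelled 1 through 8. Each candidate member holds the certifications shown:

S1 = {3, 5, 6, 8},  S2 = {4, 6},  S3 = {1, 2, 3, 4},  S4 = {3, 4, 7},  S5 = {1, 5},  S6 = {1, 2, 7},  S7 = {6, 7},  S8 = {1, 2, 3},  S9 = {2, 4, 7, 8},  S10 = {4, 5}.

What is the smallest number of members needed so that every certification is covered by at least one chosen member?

Take {S1, S4, S8}. Their union is {1, 2, 3, 4, 5, 6, 7, 8}, which is all 8 certifications.
No 2 of the 10 members cover everything (all 45 combinations miss at least one certification), so 3 is optimal.

3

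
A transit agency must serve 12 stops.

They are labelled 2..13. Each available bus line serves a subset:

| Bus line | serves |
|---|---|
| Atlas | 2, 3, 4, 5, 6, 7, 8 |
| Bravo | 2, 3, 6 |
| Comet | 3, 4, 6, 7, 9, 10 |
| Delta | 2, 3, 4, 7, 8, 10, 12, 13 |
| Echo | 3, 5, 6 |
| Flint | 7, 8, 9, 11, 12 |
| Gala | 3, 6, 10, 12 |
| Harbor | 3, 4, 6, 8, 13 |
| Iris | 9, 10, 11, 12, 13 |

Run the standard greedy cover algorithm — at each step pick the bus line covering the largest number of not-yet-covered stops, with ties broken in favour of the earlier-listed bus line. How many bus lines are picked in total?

Greedy: pick Delta (covers 8 new) → pick Atlas (covers 2 new) → pick Flint (covers 2 new). Total picks: 3.
(The true minimum cover uses only 2 bus lines, so greedy is not optimal here.)

3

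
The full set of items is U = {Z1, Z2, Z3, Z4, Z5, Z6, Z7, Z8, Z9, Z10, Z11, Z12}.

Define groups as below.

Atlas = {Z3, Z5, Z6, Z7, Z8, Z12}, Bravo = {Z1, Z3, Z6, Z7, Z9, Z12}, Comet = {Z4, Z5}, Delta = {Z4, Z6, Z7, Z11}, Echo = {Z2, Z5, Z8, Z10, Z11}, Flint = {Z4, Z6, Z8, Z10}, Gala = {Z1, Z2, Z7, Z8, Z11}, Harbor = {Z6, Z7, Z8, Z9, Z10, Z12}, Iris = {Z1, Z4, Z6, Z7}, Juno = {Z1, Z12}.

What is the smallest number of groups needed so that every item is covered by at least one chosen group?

3

Bravo, Echo, and Flint cover everything between them: the union {Z1, Z2, Z3, Z4, Z5, Z6, Z7, Z8, Z9, Z10, Z11, Z12} is all of U.
No 2 of the 10 groups cover everything (all 45 combinations miss at least one item), so 3 is optimal.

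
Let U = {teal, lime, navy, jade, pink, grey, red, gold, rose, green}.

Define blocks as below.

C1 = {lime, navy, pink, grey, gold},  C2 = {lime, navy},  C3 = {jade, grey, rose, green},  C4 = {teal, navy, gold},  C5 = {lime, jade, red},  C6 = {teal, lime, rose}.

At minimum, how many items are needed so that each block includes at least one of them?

3

H = {lime, gold, rose} meets every block (each contains at least one member of H), and |H| = 3.
No choice of 2 items meets every block, so 3 is the minimum.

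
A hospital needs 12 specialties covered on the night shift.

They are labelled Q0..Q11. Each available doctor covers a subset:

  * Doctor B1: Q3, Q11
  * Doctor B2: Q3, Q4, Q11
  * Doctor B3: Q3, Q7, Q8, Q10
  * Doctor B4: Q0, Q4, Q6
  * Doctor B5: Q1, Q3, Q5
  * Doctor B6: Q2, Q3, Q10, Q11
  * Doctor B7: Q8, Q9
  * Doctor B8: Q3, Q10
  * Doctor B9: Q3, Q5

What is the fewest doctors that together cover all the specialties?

Take {B3, B4, B5, B6, B7}. Their union is {Q0, Q1, Q2, Q3, Q4, Q5, Q6, Q7, Q8, Q9, Q10, Q11}, which is all 12 specialties.
No 4 of the 9 doctors cover everything (all 126 combinations miss at least one specialty), so 5 is optimal.

5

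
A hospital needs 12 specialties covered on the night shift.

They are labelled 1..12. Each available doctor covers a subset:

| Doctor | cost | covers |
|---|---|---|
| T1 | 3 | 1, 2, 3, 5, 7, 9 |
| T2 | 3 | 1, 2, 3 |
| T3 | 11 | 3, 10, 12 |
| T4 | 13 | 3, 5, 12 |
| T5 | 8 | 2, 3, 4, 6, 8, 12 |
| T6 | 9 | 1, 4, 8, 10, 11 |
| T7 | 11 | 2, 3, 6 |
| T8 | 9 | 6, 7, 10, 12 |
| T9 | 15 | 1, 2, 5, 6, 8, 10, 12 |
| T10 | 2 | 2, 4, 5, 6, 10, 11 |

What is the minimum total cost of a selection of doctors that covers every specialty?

13

T1, T5, T10 together cover every specialty (T1 ∪ T5 ∪ T10 = {1, 2, 3, 4, 5, 6, 7, 8, 9, 10, 11, 12}); total cost 3 + 8 + 2 = 13.
No covering selection has total cost below 13.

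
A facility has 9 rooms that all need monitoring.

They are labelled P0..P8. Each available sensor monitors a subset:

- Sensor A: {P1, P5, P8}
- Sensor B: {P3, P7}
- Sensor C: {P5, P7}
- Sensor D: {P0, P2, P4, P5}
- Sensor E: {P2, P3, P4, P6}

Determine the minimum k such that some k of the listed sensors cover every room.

4

A and B and D and E together: A ∪ B ∪ D ∪ E = {P0, P1, P2, P3, P4, P5, P6, P7, P8} — every room is covered.
Only D contains P0, so D is forced; the remaining 5 rooms need at least 3 more sensors (each remaining sensor adds at most 2) — so at least 4 sensors are needed, and 4 is optimal.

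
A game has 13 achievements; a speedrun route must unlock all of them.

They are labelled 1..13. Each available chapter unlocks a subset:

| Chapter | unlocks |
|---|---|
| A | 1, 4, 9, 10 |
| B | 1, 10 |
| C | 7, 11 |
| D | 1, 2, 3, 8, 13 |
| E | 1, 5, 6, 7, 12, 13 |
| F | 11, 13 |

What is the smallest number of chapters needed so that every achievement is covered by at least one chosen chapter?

A and C and D and E together: A ∪ C ∪ D ∪ E = {1, 2, 3, 4, 5, 6, 7, 8, 9, 10, 11, 12, 13} — every achievement is covered.
Only E contains 5, so E is forced; the remaining 7 achievements need at least 3 more chapters (each remaining chapter adds at most 3) — so at least 4 chapters are needed, and 4 is optimal.

4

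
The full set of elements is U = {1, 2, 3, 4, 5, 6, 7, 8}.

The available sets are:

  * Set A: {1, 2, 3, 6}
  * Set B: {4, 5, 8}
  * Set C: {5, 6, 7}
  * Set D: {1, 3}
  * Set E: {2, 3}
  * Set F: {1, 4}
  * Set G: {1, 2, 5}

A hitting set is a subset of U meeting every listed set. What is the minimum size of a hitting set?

3

Take H = {1, 2, 5}. Each listed set contains at least one of these, so H is a hitting set of size 3.
The sets C, E, F are pairwise disjoint, so any hitting set needs a separate element for each — at least 3. Hence 3 is optimal.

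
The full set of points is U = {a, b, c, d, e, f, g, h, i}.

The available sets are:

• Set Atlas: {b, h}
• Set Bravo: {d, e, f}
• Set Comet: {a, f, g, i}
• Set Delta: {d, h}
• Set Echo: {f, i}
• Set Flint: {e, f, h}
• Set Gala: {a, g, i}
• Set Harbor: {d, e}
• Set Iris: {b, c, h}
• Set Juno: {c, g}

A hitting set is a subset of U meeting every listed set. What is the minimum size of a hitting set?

4

T = {c, d, h, i} meets every set (each contains at least one member of T), and |T| = 4.
The sets Atlas, Echo, Harbor, Juno are pairwise disjoint, so any hitting set needs a separate point for each — at least 4. Hence 4 is optimal.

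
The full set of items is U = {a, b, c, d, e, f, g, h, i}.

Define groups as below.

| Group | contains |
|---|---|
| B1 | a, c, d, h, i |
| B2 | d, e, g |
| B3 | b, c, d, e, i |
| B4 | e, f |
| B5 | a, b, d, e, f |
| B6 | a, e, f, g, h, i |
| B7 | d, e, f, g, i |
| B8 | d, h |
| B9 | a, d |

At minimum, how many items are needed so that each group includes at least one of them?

T = {d, f} meets every group (each contains at least one member of T), and |T| = 2.
The groups B1, B4 are pairwise disjoint, so any hitting set needs a separate item for each — at least 2. Hence 2 is optimal.

2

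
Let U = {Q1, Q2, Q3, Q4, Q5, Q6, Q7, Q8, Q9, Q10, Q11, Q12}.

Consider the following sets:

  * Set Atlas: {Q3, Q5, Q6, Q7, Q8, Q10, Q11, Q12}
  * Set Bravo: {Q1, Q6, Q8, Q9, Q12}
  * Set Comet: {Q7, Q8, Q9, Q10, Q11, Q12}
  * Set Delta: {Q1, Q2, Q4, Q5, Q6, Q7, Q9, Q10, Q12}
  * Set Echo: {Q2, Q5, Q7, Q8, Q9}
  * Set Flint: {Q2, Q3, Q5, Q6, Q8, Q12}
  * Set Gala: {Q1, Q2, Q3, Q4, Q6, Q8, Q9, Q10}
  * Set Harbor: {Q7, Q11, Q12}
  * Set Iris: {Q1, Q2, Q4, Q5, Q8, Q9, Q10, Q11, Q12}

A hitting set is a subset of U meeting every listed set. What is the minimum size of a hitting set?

Take H = {Q8, Q12}. Each listed set contains at least one of these, so H is a hitting set of size 2.
The sets Gala, Harbor are pairwise disjoint, so any hitting set needs a separate point for each — at least 2. Hence 2 is optimal.

2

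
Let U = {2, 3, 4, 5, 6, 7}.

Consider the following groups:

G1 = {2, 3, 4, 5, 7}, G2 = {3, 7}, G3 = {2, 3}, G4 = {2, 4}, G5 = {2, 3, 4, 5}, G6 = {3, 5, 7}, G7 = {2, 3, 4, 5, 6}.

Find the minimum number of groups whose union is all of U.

G2 and G7 together: G2 ∪ G7 = {2, 3, 4, 5, 6, 7} — every element is covered.
No single group has all 6 elements (the largest, G1, has 5), so 2 is optimal.

2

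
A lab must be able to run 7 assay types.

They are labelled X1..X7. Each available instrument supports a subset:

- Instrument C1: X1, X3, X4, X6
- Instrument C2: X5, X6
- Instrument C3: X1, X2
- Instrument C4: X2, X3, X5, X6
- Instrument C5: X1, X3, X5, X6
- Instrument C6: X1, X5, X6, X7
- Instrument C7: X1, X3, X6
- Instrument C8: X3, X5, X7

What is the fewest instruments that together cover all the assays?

3

C1 and C3 and C6 together: C1 ∪ C3 ∪ C6 = {X1, X2, X3, X4, X5, X6, X7} — every assay is covered.
Only C1 contains X4, so C1 is forced; the remaining 3 assays need at least 2 more instruments (each remaining instrument adds at most 2) — so at least 3 instruments are needed, and 3 is optimal.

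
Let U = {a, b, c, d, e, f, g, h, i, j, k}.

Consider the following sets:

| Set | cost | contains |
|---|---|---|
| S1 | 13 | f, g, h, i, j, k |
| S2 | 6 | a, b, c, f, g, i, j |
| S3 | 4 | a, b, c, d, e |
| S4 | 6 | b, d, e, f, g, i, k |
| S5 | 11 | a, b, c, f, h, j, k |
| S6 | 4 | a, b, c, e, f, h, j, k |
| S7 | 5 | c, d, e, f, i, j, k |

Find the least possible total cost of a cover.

S4, S6 together cover every point (S4 ∪ S6 = {a, b, c, d, e, f, g, h, i, j, k}); total cost 6 + 4 = 10.
No covering selection has total cost below 10.

10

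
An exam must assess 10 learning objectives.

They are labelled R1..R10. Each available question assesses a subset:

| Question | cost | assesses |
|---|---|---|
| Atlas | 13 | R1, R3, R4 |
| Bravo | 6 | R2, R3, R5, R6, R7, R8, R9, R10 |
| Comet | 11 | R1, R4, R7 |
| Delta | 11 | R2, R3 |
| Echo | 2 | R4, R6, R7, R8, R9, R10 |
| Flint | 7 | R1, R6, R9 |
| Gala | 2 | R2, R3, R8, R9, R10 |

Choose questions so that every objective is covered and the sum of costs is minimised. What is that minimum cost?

Bravo, Echo, Flint together cover every objective (Bravo ∪ Echo ∪ Flint = {R1, R2, R3, R4, R5, R6, R7, R8, R9, R10}); total cost 6 + 2 + 7 = 15.
The greedy pick Echo, Gala, Bravo, Flint costs 17; no covering selection beats 15.

15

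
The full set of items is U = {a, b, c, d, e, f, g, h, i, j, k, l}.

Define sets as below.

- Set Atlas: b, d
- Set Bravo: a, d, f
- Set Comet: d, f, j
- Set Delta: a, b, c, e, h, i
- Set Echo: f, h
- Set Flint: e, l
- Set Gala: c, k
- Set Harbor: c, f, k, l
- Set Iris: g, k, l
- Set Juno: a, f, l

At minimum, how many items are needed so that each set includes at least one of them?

4

T = {c, d, f, l} meets every set (each contains at least one member of T), and |T| = 4.
The sets Atlas, Echo, Flint, Gala are pairwise disjoint, so any hitting set needs a separate item for each — at least 4. Hence 4 is optimal.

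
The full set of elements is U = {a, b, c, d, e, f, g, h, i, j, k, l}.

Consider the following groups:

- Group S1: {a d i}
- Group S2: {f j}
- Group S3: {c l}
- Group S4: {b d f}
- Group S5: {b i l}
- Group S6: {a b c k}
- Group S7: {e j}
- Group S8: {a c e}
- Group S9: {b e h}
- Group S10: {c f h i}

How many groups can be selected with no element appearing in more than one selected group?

S1, S2, S3, S9 are pairwise disjoint (S1={a,d,i}; S2={f,j}; S3={c,l}; S9={b,e,h}).
Every remaining group overlaps one of these, and no 5 of the listed groups are pairwise disjoint, so 4 is the maximum.

4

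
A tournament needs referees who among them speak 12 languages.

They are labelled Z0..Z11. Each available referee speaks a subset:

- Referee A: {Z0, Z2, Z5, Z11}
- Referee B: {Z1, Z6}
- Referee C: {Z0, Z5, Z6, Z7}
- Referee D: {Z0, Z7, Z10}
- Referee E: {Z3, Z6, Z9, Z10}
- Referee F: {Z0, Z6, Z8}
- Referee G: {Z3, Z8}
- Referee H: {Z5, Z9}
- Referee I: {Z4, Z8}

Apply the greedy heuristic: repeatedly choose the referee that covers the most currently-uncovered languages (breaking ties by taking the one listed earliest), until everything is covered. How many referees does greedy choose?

5

Greedy: pick A (covers 4 new) → pick E (covers 4 new) → pick I (covers 2 new) → pick B (covers 1 new) → pick C (covers 1 new). Total picks: 5.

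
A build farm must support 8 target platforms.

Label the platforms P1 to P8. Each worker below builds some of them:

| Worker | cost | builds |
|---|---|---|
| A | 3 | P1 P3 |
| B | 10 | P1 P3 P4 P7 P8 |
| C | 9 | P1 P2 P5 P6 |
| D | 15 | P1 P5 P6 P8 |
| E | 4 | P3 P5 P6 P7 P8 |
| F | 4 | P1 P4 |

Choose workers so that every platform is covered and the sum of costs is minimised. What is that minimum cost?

C, E, F together cover every platform (C ∪ E ∪ F = {P1, P2, P3, P4, P5, P6, P7, P8}); total cost 9 + 4 + 4 = 17.
No covering selection has total cost below 17.

17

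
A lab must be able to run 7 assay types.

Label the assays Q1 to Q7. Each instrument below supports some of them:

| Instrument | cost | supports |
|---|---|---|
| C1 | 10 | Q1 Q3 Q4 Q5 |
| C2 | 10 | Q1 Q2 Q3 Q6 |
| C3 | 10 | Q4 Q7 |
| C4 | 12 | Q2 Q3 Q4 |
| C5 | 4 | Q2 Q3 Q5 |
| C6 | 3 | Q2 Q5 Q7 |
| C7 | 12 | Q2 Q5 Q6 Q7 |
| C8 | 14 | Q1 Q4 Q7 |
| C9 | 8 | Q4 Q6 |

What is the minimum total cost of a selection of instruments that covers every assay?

21

C2, C6, C9 together cover every assay (C2 ∪ C6 ∪ C9 = {Q1, Q2, Q3, Q4, Q5, Q6, Q7}); total cost 10 + 3 + 8 = 21.
No covering selection has total cost below 21.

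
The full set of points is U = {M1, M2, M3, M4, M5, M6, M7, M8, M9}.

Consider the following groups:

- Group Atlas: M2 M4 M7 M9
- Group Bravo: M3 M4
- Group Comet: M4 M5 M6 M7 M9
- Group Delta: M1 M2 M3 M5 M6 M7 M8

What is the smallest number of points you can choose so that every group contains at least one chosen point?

2

H = {M3, M7} meets every group (each contains at least one member of H), and |H| = 2.
No single point lies in every group, so at least 2 are needed and 2 is optimal.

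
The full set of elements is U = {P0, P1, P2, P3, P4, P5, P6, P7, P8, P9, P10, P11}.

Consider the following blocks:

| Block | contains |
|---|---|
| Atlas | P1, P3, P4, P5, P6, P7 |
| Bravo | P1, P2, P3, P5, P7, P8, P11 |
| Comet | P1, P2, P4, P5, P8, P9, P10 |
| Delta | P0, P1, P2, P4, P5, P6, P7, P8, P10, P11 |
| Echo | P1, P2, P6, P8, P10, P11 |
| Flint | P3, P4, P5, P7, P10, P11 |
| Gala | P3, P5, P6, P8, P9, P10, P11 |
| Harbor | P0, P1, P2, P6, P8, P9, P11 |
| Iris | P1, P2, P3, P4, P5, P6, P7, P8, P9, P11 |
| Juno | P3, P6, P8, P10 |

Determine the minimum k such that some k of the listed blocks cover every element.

Take {Delta, Iris}. Their union is {P0, P1, P2, P3, P4, P5, P6, P7, P8, P9, P10, P11}, which is all 12 elements.
No single block has all 12 elements (the largest, Delta, has 10), so 2 is optimal.

2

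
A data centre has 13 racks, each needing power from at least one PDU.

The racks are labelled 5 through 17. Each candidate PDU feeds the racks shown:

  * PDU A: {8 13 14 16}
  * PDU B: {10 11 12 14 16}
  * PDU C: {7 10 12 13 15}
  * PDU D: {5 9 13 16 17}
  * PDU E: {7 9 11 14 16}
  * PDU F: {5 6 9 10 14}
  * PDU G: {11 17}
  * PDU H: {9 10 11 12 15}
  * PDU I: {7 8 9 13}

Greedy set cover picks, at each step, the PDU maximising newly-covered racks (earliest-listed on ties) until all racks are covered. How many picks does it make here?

5

Greedy: pick B (covers 5 new) → pick D (covers 4 new) → pick C (covers 2 new) → pick A (covers 1 new) → pick F (covers 1 new). Total picks: 5.
(The true minimum cover uses only 4 PDUs, so greedy is not optimal here.)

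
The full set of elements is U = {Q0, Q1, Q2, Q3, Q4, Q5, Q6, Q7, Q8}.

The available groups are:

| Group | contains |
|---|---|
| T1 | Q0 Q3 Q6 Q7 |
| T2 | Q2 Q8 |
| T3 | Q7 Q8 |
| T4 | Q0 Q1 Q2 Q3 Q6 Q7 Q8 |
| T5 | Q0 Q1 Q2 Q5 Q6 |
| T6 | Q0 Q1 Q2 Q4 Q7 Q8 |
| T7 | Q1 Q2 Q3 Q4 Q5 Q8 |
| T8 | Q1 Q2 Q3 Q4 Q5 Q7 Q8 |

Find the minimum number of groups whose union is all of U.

2

Take {T5, T8}. Their union is {Q0, Q1, Q2, Q3, Q4, Q5, Q6, Q7, Q8}, which is all 9 elements.
No single group has all 9 elements (the largest, T4, has 7), so 2 is optimal.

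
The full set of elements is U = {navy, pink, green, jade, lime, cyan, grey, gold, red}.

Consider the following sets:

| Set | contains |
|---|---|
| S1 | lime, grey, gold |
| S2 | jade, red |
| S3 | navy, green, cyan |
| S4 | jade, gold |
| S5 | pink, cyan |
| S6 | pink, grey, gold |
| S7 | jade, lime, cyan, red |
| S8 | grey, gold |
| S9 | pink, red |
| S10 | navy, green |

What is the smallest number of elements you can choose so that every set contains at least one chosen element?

4

The 4 elements {navy, pink, jade, gold} hit every set.
The sets S1, S2, S5, S10 are pairwise disjoint, so any hitting set needs a separate element for each — at least 4. Hence 4 is optimal.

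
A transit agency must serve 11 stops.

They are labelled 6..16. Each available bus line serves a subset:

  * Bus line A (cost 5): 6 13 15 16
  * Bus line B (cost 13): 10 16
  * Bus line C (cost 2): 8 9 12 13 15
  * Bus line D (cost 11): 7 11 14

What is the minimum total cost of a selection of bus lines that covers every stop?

31

A, B, C, D together cover every stop (A ∪ B ∪ C ∪ D = {6, 7, 8, 9, 10, 11, 12, 13, 14, 15, 16}); total cost 5 + 13 + 2 + 11 = 31.
No covering selection has total cost below 31.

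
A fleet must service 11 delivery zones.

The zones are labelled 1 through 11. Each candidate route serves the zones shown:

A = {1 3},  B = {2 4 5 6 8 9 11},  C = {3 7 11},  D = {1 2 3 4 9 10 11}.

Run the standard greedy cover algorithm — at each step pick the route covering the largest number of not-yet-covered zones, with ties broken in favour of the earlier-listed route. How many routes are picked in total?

3

Greedy: pick B (covers 7 new) → pick D (covers 3 new) → pick C (covers 1 new). Total picks: 3.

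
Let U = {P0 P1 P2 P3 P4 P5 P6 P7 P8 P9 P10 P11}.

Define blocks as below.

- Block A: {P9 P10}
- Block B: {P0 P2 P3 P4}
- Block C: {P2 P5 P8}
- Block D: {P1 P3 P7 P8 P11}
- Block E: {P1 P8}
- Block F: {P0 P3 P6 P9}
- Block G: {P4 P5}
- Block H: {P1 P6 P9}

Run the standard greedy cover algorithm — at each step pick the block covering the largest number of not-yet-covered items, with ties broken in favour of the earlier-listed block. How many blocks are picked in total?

Greedy: pick D (covers 5 new) → pick B (covers 3 new) → pick A (covers 2 new) → pick C (covers 1 new) → pick F (covers 1 new). Total picks: 5.

5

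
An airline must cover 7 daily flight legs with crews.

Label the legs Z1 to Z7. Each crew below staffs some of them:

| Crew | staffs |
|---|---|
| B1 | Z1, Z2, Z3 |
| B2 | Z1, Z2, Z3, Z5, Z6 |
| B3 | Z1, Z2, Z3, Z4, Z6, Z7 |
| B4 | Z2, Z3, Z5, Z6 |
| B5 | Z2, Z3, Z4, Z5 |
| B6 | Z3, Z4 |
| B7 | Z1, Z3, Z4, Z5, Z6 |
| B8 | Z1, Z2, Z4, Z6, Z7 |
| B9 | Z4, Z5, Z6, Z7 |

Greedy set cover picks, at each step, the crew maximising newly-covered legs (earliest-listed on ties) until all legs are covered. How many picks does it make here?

2

Greedy: pick B3 (covers 6 new) → pick B2 (covers 1 new). Total picks: 2.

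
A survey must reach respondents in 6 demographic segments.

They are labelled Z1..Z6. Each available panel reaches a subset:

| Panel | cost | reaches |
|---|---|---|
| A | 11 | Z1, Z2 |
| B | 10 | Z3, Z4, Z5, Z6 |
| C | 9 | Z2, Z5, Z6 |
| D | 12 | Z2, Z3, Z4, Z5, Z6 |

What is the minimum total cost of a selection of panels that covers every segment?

A, B together cover every segment (A ∪ B = {Z1, Z2, Z3, Z4, Z5, Z6}); total cost 11 + 10 = 21.
The greedy pick D, A costs 23; no covering selection beats 21.

21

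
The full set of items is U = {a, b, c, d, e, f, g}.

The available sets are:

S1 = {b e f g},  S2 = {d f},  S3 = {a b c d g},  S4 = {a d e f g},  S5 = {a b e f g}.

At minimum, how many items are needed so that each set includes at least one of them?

2

Take H = {c, f}. Each listed set contains at least one of these, so H is a hitting set of size 2.
No single item lies in every set, so at least 2 are needed and 2 is optimal.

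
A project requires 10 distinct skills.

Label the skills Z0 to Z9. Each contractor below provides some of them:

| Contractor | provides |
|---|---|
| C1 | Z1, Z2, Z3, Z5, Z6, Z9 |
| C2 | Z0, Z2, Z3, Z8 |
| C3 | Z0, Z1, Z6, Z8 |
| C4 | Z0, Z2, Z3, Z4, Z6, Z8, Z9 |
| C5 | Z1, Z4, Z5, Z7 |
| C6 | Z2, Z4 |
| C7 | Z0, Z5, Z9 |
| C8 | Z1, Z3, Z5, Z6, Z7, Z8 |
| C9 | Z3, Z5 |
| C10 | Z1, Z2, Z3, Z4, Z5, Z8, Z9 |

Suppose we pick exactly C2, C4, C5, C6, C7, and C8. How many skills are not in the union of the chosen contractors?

Union of C2, C4, C5, C6, C7, C8 = {Z0, Z1, Z2, Z3, Z4, Z5, Z6, Z7, Z8, Z9} — that's every skill, so 0 are uncovered.

0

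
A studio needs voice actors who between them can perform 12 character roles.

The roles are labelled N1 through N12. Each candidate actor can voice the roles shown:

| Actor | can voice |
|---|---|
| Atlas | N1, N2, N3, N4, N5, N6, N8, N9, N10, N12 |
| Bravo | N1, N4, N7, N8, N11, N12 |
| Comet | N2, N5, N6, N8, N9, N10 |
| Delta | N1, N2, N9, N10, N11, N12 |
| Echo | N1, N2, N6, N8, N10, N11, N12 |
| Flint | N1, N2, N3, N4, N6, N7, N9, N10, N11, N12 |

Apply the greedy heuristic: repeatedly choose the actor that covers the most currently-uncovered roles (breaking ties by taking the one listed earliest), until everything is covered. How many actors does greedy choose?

Greedy: pick Atlas (covers 10 new) → pick Bravo (covers 2 new). Total picks: 2.

2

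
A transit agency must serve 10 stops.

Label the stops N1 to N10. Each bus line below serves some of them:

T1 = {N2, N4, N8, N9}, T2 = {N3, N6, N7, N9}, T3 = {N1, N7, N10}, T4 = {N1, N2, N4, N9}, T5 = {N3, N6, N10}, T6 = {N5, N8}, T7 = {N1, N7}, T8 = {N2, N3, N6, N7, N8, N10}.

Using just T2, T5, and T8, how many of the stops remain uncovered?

3

Union of T2, T5, T8 = {N2, N3, N6, N7, N8, N9, N10}.
Not covered: N1, N4, N5 — 3 stops.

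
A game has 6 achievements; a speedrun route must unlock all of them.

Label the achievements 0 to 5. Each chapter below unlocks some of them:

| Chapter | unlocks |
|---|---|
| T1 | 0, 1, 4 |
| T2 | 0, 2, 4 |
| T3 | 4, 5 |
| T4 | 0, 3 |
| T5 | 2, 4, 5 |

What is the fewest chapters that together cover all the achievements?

Take {T1, T4, T5}. Their union is {0, 1, 2, 3, 4, 5}, which is all 6 achievements.
Only T1 contains 1, so T1 is forced; the remaining 3 achievements need at least 2 more chapters (each remaining chapter adds at most 2) — so at least 3 chapters are needed, and 3 is optimal.

3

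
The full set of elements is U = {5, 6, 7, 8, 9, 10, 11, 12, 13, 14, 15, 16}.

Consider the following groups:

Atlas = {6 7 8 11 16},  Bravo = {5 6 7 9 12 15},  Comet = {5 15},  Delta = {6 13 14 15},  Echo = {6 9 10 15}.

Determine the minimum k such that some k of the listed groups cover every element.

4

Atlas, Bravo, Delta, and Echo cover everything between them: the union {5, 6, 7, 8, 9, 10, 11, 12, 13, 14, 15, 16} is all of U.
No 3 of the 5 groups cover everything (all 10 combinations miss at least one element), so 4 is optimal.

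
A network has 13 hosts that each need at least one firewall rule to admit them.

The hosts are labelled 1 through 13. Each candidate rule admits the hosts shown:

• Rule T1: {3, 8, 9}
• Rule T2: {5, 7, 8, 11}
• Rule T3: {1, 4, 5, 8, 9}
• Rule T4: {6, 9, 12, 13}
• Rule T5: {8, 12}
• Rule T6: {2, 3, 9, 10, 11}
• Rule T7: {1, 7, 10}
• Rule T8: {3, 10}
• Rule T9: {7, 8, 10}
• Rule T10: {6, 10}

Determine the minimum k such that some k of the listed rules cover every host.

4

T3 and T4 and T6 and T9 together: T3 ∪ T4 ∪ T6 ∪ T9 = {1, 2, 3, 4, 5, 6, 7, 8, 9, 10, 11, 12, 13} — every host is covered.
Only T4 contains 13, so T4 is forced; the remaining 9 hosts need at least 3 more rules (each remaining rule adds at most 4) — so at least 4 rules are needed, and 4 is optimal.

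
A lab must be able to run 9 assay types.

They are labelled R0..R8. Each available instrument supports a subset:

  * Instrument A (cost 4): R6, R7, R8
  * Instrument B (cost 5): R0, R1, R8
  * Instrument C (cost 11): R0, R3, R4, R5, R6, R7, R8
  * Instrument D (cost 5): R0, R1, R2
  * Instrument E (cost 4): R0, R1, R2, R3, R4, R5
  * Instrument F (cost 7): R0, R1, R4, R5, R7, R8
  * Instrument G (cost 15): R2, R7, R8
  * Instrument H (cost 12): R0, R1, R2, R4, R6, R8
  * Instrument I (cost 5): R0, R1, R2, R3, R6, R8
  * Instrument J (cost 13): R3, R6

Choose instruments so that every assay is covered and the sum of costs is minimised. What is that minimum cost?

8

A, E together cover every assay (A ∪ E = {R0, R1, R2, R3, R4, R5, R6, R7, R8}); total cost 4 + 4 = 8.
No covering selection has total cost below 8.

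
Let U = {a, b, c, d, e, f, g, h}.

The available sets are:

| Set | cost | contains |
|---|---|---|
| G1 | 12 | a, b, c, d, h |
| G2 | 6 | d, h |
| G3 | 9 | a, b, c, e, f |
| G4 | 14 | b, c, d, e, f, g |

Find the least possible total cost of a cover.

26

G1, G4 together cover every item (G1 ∪ G4 = {a, b, c, d, e, f, g, h}); total cost 12 + 14 = 26.
The greedy pick G3, G2, G4 costs 29; no covering selection beats 26.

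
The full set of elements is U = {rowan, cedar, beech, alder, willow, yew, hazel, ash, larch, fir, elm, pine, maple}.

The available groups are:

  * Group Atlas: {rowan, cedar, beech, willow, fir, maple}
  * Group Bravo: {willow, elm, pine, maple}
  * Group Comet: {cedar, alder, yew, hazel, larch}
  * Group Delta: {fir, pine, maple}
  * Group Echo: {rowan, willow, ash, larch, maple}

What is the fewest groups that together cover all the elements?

4

Atlas and Bravo and Comet and Echo together: Atlas ∪ Bravo ∪ Comet ∪ Echo = {rowan, cedar, beech, alder, willow, yew, hazel, ash, larch, fir, elm, pine, maple} — every element is covered.
No 3 of the 5 groups cover everything (all 10 combinations miss at least one element), so 4 is optimal.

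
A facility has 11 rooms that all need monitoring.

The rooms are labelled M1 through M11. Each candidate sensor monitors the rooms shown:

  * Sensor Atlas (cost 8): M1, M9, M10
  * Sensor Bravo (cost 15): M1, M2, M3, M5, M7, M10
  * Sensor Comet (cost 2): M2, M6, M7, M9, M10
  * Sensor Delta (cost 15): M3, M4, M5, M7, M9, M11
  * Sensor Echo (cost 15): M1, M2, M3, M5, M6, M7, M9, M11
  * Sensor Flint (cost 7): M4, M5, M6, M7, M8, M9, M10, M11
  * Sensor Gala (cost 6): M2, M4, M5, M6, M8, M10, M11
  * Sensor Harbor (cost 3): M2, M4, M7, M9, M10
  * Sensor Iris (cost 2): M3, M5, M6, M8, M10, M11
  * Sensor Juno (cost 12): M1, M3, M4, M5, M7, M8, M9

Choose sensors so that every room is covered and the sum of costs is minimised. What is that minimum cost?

13

Atlas, Harbor, Iris together cover every room (Atlas ∪ Harbor ∪ Iris = {M1, M2, M3, M4, M5, M6, M7, M8, M9, M10, M11}); total cost 8 + 3 + 2 = 13.
The greedy pick Iris, Comet, Harbor, Atlas costs 15; no covering selection beats 13.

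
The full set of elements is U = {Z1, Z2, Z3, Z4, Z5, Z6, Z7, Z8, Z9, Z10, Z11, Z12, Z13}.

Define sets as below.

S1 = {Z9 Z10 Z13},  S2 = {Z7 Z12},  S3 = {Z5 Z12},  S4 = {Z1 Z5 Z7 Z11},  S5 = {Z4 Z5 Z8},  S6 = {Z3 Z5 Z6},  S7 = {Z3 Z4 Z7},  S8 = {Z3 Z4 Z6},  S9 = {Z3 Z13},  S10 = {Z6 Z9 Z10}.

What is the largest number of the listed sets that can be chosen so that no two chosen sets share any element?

S2, S5, S9, S10 are pairwise disjoint (S2={Z7,Z12}; S5={Z4,Z5,Z8}; S9={Z3,Z13}; S10={Z6,Z9,Z10}).
Every remaining set overlaps one of these, and no 5 of the listed sets are pairwise disjoint, so 4 is the maximum.

4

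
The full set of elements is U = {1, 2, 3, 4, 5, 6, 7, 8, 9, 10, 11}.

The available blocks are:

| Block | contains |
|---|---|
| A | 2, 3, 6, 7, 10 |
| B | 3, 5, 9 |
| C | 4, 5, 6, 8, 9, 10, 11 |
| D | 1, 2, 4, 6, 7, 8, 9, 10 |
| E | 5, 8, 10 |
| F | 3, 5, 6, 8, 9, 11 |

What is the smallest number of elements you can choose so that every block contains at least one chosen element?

Take H = {5, 6}. Each listed block contains at least one of these, so H is a hitting set of size 2.
No single element lies in every block, so at least 2 are needed and 2 is optimal.

2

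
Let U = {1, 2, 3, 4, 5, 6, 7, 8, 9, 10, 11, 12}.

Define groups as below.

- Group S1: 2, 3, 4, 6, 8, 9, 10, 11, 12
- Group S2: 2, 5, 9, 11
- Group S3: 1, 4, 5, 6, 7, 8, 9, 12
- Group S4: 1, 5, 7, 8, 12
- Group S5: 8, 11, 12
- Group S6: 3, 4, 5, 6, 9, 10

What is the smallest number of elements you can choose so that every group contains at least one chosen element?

2

H = {9, 12} meets every group (each contains at least one member of H), and |H| = 2.
The groups S5, S6 are pairwise disjoint, so any hitting set needs a separate element for each — at least 2. Hence 2 is optimal.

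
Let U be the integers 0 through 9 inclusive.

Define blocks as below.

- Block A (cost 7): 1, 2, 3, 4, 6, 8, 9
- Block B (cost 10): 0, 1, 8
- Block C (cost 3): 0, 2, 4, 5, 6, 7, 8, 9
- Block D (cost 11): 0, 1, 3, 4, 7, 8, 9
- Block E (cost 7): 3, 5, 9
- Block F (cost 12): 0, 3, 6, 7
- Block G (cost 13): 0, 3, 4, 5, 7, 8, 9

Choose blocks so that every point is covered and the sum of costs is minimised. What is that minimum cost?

10

A, C together cover every point (A ∪ C = {0, 1, 2, 3, 4, 5, 6, 7, 8, 9}); total cost 7 + 3 = 10.
No covering selection has total cost below 10.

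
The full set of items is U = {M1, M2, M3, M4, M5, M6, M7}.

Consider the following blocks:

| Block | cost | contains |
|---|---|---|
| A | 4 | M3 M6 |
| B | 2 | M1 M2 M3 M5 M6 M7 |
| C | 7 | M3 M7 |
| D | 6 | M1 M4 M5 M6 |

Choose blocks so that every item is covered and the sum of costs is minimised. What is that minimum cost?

B, D together cover every item (B ∪ D = {M1, M2, M3, M4, M5, M6, M7}); total cost 2 + 6 = 8.
No covering selection has total cost below 8.

8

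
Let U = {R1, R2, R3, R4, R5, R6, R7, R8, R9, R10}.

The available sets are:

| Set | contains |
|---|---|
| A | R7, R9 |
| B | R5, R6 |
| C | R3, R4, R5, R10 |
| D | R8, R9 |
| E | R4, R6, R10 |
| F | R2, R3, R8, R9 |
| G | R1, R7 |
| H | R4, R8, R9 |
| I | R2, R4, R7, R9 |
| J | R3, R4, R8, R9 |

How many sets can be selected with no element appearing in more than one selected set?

3

D, E, G are pairwise disjoint (D={R8,R9}; E={R4,R6,R10}; G={R1,R7}).
Every remaining set overlaps one of these, and no 4 of the listed sets are pairwise disjoint, so 3 is the maximum.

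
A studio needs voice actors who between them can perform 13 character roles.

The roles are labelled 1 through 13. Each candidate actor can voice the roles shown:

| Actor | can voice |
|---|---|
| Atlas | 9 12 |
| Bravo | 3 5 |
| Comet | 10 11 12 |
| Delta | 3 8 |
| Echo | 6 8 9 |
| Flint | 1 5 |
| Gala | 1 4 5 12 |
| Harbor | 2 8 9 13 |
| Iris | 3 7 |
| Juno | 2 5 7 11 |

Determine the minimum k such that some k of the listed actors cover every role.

Take {Comet, Echo, Gala, Harbor, Iris}. Their union is {1, 2, 3, 4, 5, 6, 7, 8, 9, 10, 11, 12, 13}, which is all 13 roles.
No 4 of the 10 actors cover everything (all 210 combinations miss at least one role), so 5 is optimal.

5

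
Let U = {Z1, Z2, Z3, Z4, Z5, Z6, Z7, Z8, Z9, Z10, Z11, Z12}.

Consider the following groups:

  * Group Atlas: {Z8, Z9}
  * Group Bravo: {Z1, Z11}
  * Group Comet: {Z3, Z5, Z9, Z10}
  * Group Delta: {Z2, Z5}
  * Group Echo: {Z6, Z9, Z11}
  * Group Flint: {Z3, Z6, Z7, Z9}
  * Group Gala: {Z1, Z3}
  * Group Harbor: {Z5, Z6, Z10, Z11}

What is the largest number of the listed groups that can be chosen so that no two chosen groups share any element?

3

Delta, Echo, Gala are pairwise disjoint (Delta={Z2,Z5}; Echo={Z6,Z9,Z11}; Gala={Z1,Z3}).
Every remaining group overlaps one of these, and no 4 of the listed groups are pairwise disjoint, so 3 is the maximum.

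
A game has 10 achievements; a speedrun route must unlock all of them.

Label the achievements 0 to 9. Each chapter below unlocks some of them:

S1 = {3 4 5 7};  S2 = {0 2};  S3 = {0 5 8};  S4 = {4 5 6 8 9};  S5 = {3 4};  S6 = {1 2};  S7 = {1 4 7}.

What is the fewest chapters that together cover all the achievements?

S1 and S3 and S4 and S6 together: S1 ∪ S3 ∪ S4 ∪ S6 = {0, 1, 2, 3, 4, 5, 6, 7, 8, 9} — every achievement is covered.
Only S4 contains 6, so S4 is forced; the remaining 5 achievements need at least 3 more chapters (each remaining chapter adds at most 2) — so at least 4 chapters are needed, and 4 is optimal.

4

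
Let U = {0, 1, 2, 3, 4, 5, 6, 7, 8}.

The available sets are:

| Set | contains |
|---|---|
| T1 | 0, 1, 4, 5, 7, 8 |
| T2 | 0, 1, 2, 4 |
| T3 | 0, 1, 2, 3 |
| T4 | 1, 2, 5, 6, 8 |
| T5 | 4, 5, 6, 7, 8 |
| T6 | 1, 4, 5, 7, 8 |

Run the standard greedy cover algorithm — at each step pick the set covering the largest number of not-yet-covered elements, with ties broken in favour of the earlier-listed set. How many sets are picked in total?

3

Greedy: pick T1 (covers 6 new) → pick T3 (covers 2 new) → pick T4 (covers 1 new). Total picks: 3.
(The true minimum cover uses only 2 sets, so greedy is not optimal here.)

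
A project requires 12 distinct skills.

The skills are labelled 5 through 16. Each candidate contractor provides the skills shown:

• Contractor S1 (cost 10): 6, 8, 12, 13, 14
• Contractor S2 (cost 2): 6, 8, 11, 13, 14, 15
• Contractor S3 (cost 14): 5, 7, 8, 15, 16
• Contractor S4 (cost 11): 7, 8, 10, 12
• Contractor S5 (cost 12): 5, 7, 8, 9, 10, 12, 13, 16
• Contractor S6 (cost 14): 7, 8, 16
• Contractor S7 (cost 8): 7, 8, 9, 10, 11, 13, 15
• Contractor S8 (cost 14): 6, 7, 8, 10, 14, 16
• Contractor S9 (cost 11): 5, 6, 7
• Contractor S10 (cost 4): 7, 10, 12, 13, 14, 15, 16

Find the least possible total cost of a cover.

S2, S5 together cover every skill (S2 ∪ S5 = {5, 6, 7, 8, 9, 10, 11, 12, 13, 14, 15, 16}); total cost 2 + 12 = 14.
The greedy pick S2, S10, S5 costs 18; no covering selection beats 14.

14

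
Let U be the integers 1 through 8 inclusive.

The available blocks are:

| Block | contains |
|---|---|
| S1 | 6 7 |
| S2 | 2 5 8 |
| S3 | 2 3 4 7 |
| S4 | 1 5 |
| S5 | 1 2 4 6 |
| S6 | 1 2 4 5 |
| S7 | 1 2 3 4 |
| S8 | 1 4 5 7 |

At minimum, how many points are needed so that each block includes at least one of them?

H = {4, 5, 7} meets every block (each contains at least one member of H), and |H| = 3.
No choice of 2 points meets every block, so 3 is the minimum.

3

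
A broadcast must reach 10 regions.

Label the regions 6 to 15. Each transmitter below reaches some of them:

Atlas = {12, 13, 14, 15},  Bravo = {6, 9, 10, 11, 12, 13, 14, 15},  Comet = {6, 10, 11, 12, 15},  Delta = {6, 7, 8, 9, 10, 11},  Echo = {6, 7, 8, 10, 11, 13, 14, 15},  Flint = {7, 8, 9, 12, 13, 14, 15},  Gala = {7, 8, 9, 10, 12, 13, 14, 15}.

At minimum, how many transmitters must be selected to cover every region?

2

Bravo and Gala together: Bravo ∪ Gala = {6, 7, 8, 9, 10, 11, 12, 13, 14, 15} — every region is covered.
No single transmitter has all 10 regions (the largest, Bravo, has 8), so 2 is optimal.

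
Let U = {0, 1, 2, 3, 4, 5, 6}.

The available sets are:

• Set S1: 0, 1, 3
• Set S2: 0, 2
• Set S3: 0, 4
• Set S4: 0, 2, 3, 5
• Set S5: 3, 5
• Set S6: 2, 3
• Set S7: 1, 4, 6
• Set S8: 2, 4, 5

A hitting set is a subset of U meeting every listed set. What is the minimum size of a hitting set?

3

H = {2, 3, 4} meets every set (each contains at least one member of H), and |H| = 3.
The sets S2, S5, S7 are pairwise disjoint, so any hitting set needs a separate point for each — at least 3. Hence 3 is optimal.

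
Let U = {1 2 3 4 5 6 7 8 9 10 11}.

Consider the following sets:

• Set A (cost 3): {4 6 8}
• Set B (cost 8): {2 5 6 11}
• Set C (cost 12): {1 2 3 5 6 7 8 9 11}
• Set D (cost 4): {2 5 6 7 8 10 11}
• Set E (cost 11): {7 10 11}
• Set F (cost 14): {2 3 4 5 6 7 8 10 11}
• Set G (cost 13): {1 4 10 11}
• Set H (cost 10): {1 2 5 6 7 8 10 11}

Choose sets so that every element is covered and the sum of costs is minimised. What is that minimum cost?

A, C, D together cover every element (A ∪ C ∪ D = {1, 2, 3, 4, 5, 6, 7, 8, 9, 10, 11}); total cost 3 + 12 + 4 = 19.
No covering selection has total cost below 19.

19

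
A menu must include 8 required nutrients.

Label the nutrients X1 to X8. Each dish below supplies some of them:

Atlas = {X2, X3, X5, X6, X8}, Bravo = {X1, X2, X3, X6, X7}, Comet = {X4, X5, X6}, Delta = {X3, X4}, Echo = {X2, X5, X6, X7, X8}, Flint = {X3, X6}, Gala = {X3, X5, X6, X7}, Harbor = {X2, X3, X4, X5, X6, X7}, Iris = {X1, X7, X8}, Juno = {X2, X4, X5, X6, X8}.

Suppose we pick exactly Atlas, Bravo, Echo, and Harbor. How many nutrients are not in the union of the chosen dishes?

0

Union of Atlas, Bravo, Echo, Harbor = {X1, X2, X3, X4, X5, X6, X7, X8} — that's every nutrient, so 0 are uncovered.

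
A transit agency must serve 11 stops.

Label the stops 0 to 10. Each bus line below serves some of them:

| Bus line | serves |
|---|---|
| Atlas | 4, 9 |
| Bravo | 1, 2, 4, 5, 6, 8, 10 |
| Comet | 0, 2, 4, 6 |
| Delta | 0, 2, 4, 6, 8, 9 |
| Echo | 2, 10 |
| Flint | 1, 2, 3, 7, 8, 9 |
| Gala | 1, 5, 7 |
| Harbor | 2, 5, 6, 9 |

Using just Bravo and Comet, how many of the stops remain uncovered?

Union of Bravo, Comet = {0, 1, 2, 4, 5, 6, 8, 10}.
Not covered: 3, 7, 9 — 3 stops.

3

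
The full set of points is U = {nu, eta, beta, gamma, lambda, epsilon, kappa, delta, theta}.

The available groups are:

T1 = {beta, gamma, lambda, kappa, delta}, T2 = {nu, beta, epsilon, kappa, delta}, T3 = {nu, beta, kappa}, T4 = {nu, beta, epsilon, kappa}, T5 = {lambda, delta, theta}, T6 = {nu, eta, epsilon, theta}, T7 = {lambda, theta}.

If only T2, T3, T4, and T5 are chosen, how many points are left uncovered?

2

Union of T2, T3, T4, T5 = {nu, beta, lambda, epsilon, kappa, delta, theta}.
Not covered: eta, gamma — 2 points.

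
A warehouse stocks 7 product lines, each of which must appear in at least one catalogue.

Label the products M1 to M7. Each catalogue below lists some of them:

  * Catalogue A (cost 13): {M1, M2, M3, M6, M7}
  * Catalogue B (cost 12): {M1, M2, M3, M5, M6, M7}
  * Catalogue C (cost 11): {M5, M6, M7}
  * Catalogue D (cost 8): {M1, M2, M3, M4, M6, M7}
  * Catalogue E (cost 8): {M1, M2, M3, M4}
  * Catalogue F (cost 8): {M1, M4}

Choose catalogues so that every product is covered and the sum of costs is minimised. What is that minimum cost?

19

C, E together cover every product (C ∪ E = {M1, M2, M3, M4, M5, M6, M7}); total cost 11 + 8 = 19.
No covering selection has total cost below 19.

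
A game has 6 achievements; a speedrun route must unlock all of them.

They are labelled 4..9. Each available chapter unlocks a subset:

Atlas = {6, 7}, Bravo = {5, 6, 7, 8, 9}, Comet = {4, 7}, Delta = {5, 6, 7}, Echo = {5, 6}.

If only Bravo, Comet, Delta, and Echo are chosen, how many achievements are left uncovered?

0

Union of Bravo, Comet, Delta, Echo = {4, 5, 6, 7, 8, 9} — that's every achievement, so 0 are uncovered.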